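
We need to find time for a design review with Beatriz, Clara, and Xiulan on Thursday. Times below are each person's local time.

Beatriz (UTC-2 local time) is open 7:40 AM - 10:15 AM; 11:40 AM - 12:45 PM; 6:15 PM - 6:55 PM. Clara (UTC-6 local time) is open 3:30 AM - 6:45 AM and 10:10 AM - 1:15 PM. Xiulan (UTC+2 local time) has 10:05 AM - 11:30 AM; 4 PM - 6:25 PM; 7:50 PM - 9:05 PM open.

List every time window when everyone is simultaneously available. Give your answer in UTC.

Beatriz in UTC: 09:40-12:15, 13:40-14:45, 20:15-20:55 (add 2h to convert from UTC-2).
Clara in UTC: 09:30-12:45, 16:10-19:15 (add 6h to convert from UTC-6).
Xiulan in UTC: 08:05-09:30, 14:00-16:25, 17:50-19:05 (subtract 2h to convert from UTC+2).
Beatriz ∩ Clara: 09:40-12:15.
Beatriz ∩ Clara ∩ Xiulan: ∅.
There is no time when everyone is free.

none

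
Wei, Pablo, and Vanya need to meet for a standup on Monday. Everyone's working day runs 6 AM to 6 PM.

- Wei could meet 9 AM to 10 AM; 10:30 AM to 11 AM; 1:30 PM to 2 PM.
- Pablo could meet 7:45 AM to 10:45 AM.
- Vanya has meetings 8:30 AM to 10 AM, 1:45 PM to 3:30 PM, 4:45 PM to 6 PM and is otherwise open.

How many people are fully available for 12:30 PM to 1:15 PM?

1

Wei free: 09:00-10:00, 10:30-11:00, 13:30-14:00.
Pablo free: 07:45-10:45.
Vanya free: 06:00-08:30, 10:00-13:45, 15:30-16:45 (invert busy blocks within the working day).
Vanya can make the full 12:30-13:15 slot — that's 1.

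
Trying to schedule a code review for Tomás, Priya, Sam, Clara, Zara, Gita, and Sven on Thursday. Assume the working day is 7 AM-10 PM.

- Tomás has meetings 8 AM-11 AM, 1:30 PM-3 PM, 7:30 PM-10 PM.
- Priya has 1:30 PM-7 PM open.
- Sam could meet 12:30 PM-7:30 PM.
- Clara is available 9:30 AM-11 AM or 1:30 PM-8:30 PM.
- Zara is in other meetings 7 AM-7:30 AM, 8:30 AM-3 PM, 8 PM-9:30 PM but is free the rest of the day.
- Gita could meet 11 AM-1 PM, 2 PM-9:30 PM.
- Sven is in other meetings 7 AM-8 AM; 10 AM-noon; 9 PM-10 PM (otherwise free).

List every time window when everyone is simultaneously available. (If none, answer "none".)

15:00-19:00

Tomás free: 07:00-08:00, 11:00-13:30, 15:00-19:30 (invert busy blocks within the working day).
Priya free: 13:30-19:00.
Sam free: 12:30-19:30.
Clara free: 09:30-11:00, 13:30-20:30.
Zara free: 07:30-08:30, 15:00-20:00, 21:30-22:00 (invert busy blocks within the working day).
Gita free: 11:00-13:00, 14:00-21:30.
Sven free: 08:00-10:00, 12:00-21:00 (invert busy blocks within the working day).
Tomás ∩ Priya: 15:00-19:00.
Tomás ∩ Priya ∩ Sam: 15:00-19:00.
Tomás ∩ Priya ∩ Sam ∩ Clara: 15:00-19:00.
Tomás ∩ Priya ∩ Sam ∩ Clara ∩ Zara: 15:00-19:00.
Tomás ∩ Priya ∩ Sam ∩ Clara ∩ Zara ∩ Gita: 15:00-19:00.
Tomás ∩ Priya ∩ Sam ∩ Clara ∩ Zara ∩ Gita ∩ Sven: 15:00-19:00.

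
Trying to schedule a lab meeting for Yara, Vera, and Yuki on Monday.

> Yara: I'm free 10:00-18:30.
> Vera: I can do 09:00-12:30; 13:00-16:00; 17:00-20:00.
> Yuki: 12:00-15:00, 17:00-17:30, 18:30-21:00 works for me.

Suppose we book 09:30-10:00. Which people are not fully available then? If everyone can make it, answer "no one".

Yara, Yuki

Yara: not fully free for 09:30-10:00. Vera: free for 09:30-10:00. Yuki: not fully free for 09:30-10:00.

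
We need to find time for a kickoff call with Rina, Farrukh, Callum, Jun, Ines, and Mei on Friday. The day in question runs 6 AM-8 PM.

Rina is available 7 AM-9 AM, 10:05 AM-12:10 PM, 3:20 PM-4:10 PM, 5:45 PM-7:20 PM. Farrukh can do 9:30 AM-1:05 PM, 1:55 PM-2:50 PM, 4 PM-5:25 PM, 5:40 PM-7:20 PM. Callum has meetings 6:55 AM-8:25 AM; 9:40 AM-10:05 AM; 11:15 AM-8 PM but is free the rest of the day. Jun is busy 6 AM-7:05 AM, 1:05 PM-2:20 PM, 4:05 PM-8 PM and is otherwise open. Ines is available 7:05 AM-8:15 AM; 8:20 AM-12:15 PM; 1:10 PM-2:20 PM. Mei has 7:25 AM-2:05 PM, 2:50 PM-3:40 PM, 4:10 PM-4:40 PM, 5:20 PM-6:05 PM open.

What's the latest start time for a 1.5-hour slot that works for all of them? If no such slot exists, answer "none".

none

Rina free: 07:00-09:00, 10:05-12:10, 15:20-16:10, 17:45-19:20.
Farrukh free: 09:30-13:05, 13:55-14:50, 16:00-17:25, 17:40-19:20.
Callum free: 06:00-06:55, 08:25-09:40, 10:05-11:15 (invert busy blocks within the working day).
Jun free: 07:05-13:05, 14:20-16:05 (invert busy blocks within the working day).
Ines free: 07:05-08:15, 08:20-12:15, 13:10-14:20.
Mei free: 07:25-14:05, 14:50-15:40, 16:10-16:40, 17:20-18:05.
Rina ∩ Farrukh: 10:05-12:10, 16:00-16:10, 17:45-19:20.
Rina ∩ Farrukh ∩ Callum: 10:05-11:15.
Rina ∩ Farrukh ∩ Callum ∩ Jun: 10:05-11:15.
Rina ∩ Farrukh ∩ Callum ∩ Jun ∩ Ines: 10:05-11:15.
Rina ∩ Farrukh ∩ Callum ∩ Jun ∩ Ines ∩ Mei: 10:05-11:15.
Those are the intersection windows.
No common window is at least 90 minutes long.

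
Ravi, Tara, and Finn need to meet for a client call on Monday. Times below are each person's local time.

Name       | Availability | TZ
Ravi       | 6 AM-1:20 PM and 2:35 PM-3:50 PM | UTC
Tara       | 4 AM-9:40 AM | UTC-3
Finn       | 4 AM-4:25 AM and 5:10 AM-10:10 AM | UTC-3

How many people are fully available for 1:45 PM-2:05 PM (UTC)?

0

Ravi in UTC: 06:00-13:20, 14:35-15:50.
Tara in UTC: 07:00-12:40 (add 3h to convert from UTC-3).
Finn in UTC: 07:00-07:25, 08:10-13:10 (add 3h to convert from UTC-3).
nobody can make the full 13:45-14:05 slot — that's 0.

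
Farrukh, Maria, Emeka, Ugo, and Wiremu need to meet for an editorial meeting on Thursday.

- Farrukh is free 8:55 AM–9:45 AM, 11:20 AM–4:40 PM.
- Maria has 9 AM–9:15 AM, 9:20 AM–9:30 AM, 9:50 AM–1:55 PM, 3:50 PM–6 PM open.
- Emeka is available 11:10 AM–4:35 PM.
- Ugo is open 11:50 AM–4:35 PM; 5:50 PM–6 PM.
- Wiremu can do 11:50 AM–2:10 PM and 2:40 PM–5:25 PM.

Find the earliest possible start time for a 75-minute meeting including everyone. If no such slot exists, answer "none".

11:50

Farrukh ∩ Maria: 09:00-09:15, 09:20-09:30, 11:20-13:55, 15:50-16:40.
Farrukh ∩ Maria ∩ Emeka: 11:20-13:55, 15:50-16:35.
Farrukh ∩ Maria ∩ Emeka ∩ Ugo: 11:50-13:55, 15:50-16:35.
Farrukh ∩ Maria ∩ Emeka ∩ Ugo ∩ Wiremu: 11:50-13:55, 15:50-16:35.
The first common window of at least 75 minutes is 11:50-13:55, so the earliest start is 11:50.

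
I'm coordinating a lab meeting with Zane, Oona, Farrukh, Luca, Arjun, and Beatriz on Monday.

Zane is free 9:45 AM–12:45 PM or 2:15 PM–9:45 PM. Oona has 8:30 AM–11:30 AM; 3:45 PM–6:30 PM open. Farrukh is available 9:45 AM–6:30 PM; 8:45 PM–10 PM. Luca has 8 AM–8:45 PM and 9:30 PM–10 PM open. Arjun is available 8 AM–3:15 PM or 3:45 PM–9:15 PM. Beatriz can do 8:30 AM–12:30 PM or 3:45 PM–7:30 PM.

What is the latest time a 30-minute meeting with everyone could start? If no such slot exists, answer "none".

18:00

Zane ∩ Oona: 09:45-11:30, 15:45-18:30.
Zane ∩ Oona ∩ Farrukh: 09:45-11:30, 15:45-18:30.
Zane ∩ Oona ∩ Farrukh ∩ Luca: 09:45-11:30, 15:45-18:30.
Zane ∩ Oona ∩ Farrukh ∩ Luca ∩ Arjun: 09:45-11:30, 15:45-18:30.
Zane ∩ Oona ∩ Farrukh ∩ Luca ∩ Arjun ∩ Beatriz: 09:45-11:30, 15:45-18:30.
So the common availability across everyone is 09:45-11:30, 15:45-18:30.
The last common window of at least 30 minutes is 15:45-18:30; a 30-minute meeting can start as late as 18:00 and still end by 18:30.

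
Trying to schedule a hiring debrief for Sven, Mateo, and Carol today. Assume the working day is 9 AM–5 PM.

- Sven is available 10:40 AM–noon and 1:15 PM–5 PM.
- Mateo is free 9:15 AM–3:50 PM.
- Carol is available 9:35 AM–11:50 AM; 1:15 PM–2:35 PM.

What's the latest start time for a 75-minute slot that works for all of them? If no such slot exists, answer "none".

Sven ∩ Mateo: 10:40-12:00, 13:15-15:50.
Sven ∩ Mateo ∩ Carol: 10:40-11:50, 13:15-14:35.
Those are the intersection windows.
The last common window of at least 75 minutes is 13:15-14:35; a 75-minute meeting can start as late as 13:20 and still end by 14:35.

13:20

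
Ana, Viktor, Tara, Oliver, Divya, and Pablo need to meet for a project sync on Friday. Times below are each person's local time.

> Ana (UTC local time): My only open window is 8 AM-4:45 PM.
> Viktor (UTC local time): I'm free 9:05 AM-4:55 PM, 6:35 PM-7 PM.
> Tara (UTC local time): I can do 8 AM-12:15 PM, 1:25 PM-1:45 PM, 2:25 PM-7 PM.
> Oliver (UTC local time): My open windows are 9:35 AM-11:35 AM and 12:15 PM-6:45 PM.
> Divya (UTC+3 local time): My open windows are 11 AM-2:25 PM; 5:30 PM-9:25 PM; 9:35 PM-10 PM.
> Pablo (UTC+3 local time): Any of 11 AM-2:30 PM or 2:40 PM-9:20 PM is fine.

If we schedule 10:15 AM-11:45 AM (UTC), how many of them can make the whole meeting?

Ana in UTC: 08:00-16:45.
Viktor in UTC: 09:05-16:55, 18:35-19:00.
Tara in UTC: 08:00-12:15, 13:25-13:45, 14:25-19:00.
Oliver in UTC: 09:35-11:35, 12:15-18:45.
Divya in UTC: 08:00-11:25, 14:30-18:25, 18:35-19:00 (subtract 3h to convert from UTC+3).
Pablo in UTC: 08:00-11:30, 11:40-18:20 (subtract 3h to convert from UTC+3).
Ana, Viktor, and Tara can make the full 10:15-11:45 slot — that's 3.

3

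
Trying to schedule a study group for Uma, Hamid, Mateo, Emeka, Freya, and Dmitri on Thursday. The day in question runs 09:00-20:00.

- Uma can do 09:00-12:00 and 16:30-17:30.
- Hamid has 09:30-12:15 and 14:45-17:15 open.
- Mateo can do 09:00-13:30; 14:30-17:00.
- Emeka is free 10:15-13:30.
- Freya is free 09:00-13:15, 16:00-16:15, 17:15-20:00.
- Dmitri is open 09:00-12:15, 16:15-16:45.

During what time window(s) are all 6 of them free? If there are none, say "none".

10:15-12:00

Uma ∩ Hamid: 09:30-12:00, 16:30-17:15.
Uma ∩ Hamid ∩ Mateo: 09:30-12:00, 16:30-17:00.
Uma ∩ Hamid ∩ Mateo ∩ Emeka: 10:15-12:00.
Uma ∩ Hamid ∩ Mateo ∩ Emeka ∩ Freya: 10:15-12:00.
Uma ∩ Hamid ∩ Mateo ∩ Emeka ∩ Freya ∩ Dmitri: 10:15-12:00.
So the common availability across everyone is 10:15-12:00.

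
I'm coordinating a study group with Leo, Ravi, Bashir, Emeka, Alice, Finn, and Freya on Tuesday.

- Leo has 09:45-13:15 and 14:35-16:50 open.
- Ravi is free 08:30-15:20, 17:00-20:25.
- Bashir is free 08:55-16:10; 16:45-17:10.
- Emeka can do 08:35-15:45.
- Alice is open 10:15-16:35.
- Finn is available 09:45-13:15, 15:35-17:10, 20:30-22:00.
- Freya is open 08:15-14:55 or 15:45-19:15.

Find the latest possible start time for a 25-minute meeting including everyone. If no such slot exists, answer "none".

12:50

Leo ∩ Ravi: 09:45-13:15, 14:35-15:20.
Leo ∩ Ravi ∩ Bashir: 09:45-13:15, 14:35-15:20.
Leo ∩ Ravi ∩ Bashir ∩ Emeka: 09:45-13:15, 14:35-15:20.
Leo ∩ Ravi ∩ Bashir ∩ Emeka ∩ Alice: 10:15-13:15, 14:35-15:20.
Leo ∩ Ravi ∩ Bashir ∩ Emeka ∩ Alice ∩ Finn: 10:15-13:15.
Leo ∩ Ravi ∩ Bashir ∩ Emeka ∩ Alice ∩ Finn ∩ Freya: 10:15-13:15.
Those are the intersection windows.
The last common window of at least 25 minutes is 10:15-13:15; a 25-minute meeting can start as late as 12:50 and still end by 13:15.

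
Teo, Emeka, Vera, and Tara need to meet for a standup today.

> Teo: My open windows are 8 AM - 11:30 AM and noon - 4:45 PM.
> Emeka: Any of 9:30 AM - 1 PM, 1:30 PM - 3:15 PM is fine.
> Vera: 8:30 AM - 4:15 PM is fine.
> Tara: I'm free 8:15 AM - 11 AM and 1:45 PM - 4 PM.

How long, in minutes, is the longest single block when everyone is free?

90

Teo ∩ Emeka: 09:30-11:30, 12:00-13:00, 13:30-15:15.
Teo ∩ Emeka ∩ Vera: 09:30-11:30, 12:00-13:00, 13:30-15:15.
Teo ∩ Emeka ∩ Vera ∩ Tara: 09:30-11:00, 13:45-15:15.
The longest is 09:30-11:00 at 90 minutes.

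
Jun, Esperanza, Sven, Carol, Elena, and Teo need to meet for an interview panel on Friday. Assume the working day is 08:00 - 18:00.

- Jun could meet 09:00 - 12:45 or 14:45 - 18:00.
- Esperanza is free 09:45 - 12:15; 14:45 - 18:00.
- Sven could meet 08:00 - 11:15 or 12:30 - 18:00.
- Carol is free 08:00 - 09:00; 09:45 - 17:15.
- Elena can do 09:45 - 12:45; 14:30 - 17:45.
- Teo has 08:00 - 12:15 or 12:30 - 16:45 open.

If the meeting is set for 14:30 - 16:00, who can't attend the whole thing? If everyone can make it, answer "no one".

Esperanza, Jun

Jun: not fully free for 14:30-16:00. Esperanza: not fully free for 14:30-16:00. Sven: free for 14:30-16:00. Carol: free for 14:30-16:00. Elena: free for 14:30-16:00. Teo: free for 14:30-16:00.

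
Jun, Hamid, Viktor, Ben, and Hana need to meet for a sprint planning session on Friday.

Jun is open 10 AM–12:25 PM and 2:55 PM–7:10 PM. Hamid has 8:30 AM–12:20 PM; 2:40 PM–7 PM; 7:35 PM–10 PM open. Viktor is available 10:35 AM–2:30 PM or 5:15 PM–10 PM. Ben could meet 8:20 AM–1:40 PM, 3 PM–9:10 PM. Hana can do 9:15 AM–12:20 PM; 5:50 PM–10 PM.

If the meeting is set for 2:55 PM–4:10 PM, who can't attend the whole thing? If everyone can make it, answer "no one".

Jun: free for 14:55-16:10. Hamid: free for 14:55-16:10. Viktor: not fully free for 14:55-16:10. Ben: not fully free for 14:55-16:10. Hana: not fully free for 14:55-16:10.

Ben, Hana, Viktor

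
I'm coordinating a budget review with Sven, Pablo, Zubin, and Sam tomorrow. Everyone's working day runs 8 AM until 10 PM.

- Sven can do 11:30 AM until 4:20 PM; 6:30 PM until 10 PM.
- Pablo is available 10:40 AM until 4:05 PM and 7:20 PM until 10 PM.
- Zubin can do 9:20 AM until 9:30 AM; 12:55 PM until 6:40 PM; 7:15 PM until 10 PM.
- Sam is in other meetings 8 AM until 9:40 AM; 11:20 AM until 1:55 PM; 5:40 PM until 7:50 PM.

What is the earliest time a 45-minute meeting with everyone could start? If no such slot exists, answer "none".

Sven free: 11:30-16:20, 18:30-22:00.
Pablo free: 10:40-16:05, 19:20-22:00.
Zubin free: 09:20-09:30, 12:55-18:40, 19:15-22:00.
Sam free: 09:40-11:20, 13:55-17:40, 19:50-22:00 (invert busy blocks within the working day).
Sven ∩ Pablo: 11:30-16:05, 19:20-22:00.
Sven ∩ Pablo ∩ Zubin: 12:55-16:05, 19:20-22:00.
Sven ∩ Pablo ∩ Zubin ∩ Sam: 13:55-16:05, 19:50-22:00.
The first common window of at least 45 minutes is 13:55-16:05, so the earliest start is 13:55.

13:55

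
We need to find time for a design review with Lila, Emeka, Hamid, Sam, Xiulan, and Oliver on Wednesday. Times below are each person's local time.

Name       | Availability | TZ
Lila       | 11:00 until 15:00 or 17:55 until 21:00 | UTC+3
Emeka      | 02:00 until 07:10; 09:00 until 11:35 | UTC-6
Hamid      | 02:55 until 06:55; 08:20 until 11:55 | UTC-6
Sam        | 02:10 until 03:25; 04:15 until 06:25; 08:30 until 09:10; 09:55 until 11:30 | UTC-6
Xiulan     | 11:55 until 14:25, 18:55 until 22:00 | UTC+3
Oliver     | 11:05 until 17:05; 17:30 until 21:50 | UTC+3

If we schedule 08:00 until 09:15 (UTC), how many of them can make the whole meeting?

2

Lila in UTC: 08:00-12:00, 14:55-18:00 (subtract 3h to convert from UTC+3).
Emeka in UTC: 08:00-13:10, 15:00-17:35 (add 6h to convert from UTC-6).
Hamid in UTC: 08:55-12:55, 14:20-17:55 (add 6h to convert from UTC-6).
Sam in UTC: 08:10-09:25, 10:15-12:25, 14:30-15:10, 15:55-17:30 (add 6h to convert from UTC-6).
Xiulan in UTC: 08:55-11:25, 15:55-19:00 (subtract 3h to convert from UTC+3).
Oliver in UTC: 08:05-14:05, 14:30-18:50 (subtract 3h to convert from UTC+3).
Lila and Emeka can make the full 08:00-09:15 slot — that's 2.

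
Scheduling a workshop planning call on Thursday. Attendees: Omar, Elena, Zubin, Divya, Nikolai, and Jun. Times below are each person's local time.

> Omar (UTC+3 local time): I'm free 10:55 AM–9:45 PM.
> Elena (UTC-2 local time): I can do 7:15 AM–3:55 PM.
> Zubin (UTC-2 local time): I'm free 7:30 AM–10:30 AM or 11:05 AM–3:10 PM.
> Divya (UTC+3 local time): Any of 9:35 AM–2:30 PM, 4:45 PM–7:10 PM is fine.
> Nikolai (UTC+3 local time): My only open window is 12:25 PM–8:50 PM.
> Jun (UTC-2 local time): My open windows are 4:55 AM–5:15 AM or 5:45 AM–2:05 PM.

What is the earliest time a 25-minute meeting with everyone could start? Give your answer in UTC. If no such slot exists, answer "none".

Omar in UTC: 07:55-18:45 (subtract 3h to convert from UTC+3).
Elena in UTC: 09:15-17:55 (add 2h to convert from UTC-2).
Zubin in UTC: 09:30-12:30, 13:05-17:10 (add 2h to convert from UTC-2).
Divya in UTC: 06:35-11:30, 13:45-16:10 (subtract 3h to convert from UTC+3).
Nikolai in UTC: 09:25-17:50 (subtract 3h to convert from UTC+3).
Jun in UTC: 06:55-07:15, 07:45-16:05 (add 2h to convert from UTC-2).
Omar ∩ Elena: 09:15-17:55.
Omar ∩ Elena ∩ Zubin: 09:30-12:30, 13:05-17:10.
Omar ∩ Elena ∩ Zubin ∩ Divya: 09:30-11:30, 13:45-16:10.
Omar ∩ Elena ∩ Zubin ∩ Divya ∩ Nikolai: 09:30-11:30, 13:45-16:10.
Omar ∩ Elena ∩ Zubin ∩ Divya ∩ Nikolai ∩ Jun: 09:30-11:30, 13:45-16:05.
Those are the intersection windows.
The first common window of at least 25 minutes is 09:30-11:30, so the earliest start is 09:30.

09:30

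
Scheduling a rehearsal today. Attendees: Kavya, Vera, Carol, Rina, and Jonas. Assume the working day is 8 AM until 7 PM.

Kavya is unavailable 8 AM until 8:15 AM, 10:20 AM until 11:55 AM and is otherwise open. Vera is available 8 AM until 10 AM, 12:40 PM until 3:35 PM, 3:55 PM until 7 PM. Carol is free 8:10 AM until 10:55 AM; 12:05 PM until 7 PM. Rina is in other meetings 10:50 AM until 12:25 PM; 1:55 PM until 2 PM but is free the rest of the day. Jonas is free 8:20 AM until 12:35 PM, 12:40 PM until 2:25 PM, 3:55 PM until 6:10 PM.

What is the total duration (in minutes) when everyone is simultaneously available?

Kavya free: 08:15-10:20, 11:55-19:00 (invert busy blocks within the working day).
Vera free: 08:00-10:00, 12:40-15:35, 15:55-19:00.
Carol free: 08:10-10:55, 12:05-19:00.
Rina free: 08:00-10:50, 12:25-13:55, 14:00-19:00 (invert busy blocks within the working day).
Jonas free: 08:20-12:35, 12:40-14:25, 15:55-18:10.
Kavya ∩ Vera: 08:15-10:00, 12:40-15:35, 15:55-19:00.
Kavya ∩ Vera ∩ Carol: 08:15-10:00, 12:40-15:35, 15:55-19:00.
Kavya ∩ Vera ∩ Carol ∩ Rina: 08:15-10:00, 12:40-13:55, 14:00-15:35, 15:55-19:00.
Kavya ∩ Vera ∩ Carol ∩ Rina ∩ Jonas: 08:20-10:00, 12:40-13:55, 14:00-14:25, 15:55-18:10.
Those are the intersection windows.
Summing the common windows: 100 + 75 + 25 + 135 = 335 minutes.

335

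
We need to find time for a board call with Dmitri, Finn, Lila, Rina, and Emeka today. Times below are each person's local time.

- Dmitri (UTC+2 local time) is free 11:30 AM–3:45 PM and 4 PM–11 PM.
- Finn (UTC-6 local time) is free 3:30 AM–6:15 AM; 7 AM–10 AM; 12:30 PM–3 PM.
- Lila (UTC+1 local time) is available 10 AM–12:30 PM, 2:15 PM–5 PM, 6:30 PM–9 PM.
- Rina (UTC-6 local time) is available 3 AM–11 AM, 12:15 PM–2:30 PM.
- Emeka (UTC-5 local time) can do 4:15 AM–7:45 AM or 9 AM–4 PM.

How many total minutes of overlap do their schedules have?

330

Dmitri in UTC: 09:30-13:45, 14:00-21:00 (subtract 2h to convert from UTC+2).
Finn in UTC: 09:30-12:15, 13:00-16:00, 18:30-21:00 (add 6h to convert from UTC-6).
Lila in UTC: 09:00-11:30, 13:15-16:00, 17:30-20:00 (subtract 1h to convert from UTC+1).
Rina in UTC: 09:00-17:00, 18:15-20:30 (add 6h to convert from UTC-6).
Emeka in UTC: 09:15-12:45, 14:00-21:00 (add 5h to convert from UTC-5).
Dmitri ∩ Finn: 09:30-12:15, 13:00-13:45, 14:00-16:00, 18:30-21:00.
Dmitri ∩ Finn ∩ Lila: 09:30-11:30, 13:15-13:45, 14:00-16:00, 18:30-20:00.
Dmitri ∩ Finn ∩ Lila ∩ Rina: 09:30-11:30, 13:15-13:45, 14:00-16:00, 18:30-20:00.
Dmitri ∩ Finn ∩ Lila ∩ Rina ∩ Emeka: 09:30-11:30, 14:00-16:00, 18:30-20:00.
So the common availability across everyone is 09:30-11:30, 14:00-16:00, 18:30-20:00.
Summing the common windows: 120 + 120 + 90 = 330 minutes.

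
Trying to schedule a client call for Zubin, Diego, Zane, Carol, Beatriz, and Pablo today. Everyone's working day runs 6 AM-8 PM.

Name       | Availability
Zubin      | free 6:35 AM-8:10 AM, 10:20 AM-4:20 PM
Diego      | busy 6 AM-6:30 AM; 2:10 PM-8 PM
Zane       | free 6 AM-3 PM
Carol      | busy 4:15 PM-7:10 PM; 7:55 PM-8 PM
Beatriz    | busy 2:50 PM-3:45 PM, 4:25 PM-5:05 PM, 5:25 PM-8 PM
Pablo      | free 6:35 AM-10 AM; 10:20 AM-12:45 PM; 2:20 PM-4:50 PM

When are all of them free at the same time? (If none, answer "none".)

06:35-08:10, 10:20-12:45

Zubin free: 06:35-08:10, 10:20-16:20.
Diego free: 06:30-14:10 (invert busy blocks within the working day).
Zane free: 06:00-15:00.
Carol free: 06:00-16:15, 19:10-19:55 (invert busy blocks within the working day).
Beatriz free: 06:00-14:50, 15:45-16:25, 17:05-17:25 (invert busy blocks within the working day).
Pablo free: 06:35-10:00, 10:20-12:45, 14:20-16:50.
Zubin ∩ Diego: 06:35-08:10, 10:20-14:10.
Zubin ∩ Diego ∩ Zane: 06:35-08:10, 10:20-14:10.
Zubin ∩ Diego ∩ Zane ∩ Carol: 06:35-08:10, 10:20-14:10.
Zubin ∩ Diego ∩ Zane ∩ Carol ∩ Beatriz: 06:35-08:10, 10:20-14:10.
Zubin ∩ Diego ∩ Zane ∩ Carol ∩ Beatriz ∩ Pablo: 06:35-08:10, 10:20-12:45.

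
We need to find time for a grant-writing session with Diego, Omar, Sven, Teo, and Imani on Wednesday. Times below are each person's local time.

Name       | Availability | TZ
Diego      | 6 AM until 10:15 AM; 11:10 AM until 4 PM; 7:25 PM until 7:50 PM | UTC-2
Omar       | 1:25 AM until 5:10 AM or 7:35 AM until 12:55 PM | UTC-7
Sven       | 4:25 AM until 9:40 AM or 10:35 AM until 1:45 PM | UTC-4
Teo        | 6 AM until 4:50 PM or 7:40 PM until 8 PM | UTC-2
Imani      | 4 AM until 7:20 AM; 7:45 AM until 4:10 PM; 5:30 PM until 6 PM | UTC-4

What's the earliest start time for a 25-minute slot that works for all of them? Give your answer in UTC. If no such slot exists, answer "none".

Diego in UTC: 08:00-12:15, 13:10-18:00, 21:25-21:50 (add 2h to convert from UTC-2).
Omar in UTC: 08:25-12:10, 14:35-19:55 (add 7h to convert from UTC-7).
Sven in UTC: 08:25-13:40, 14:35-17:45 (add 4h to convert from UTC-4).
Teo in UTC: 08:00-18:50, 21:40-22:00 (add 2h to convert from UTC-2).
Imani in UTC: 08:00-11:20, 11:45-20:10, 21:30-22:00 (add 4h to convert from UTC-4).
Diego ∩ Omar: 08:25-12:10, 14:35-18:00.
Diego ∩ Omar ∩ Sven: 08:25-12:10, 14:35-17:45.
Diego ∩ Omar ∩ Sven ∩ Teo: 08:25-12:10, 14:35-17:45.
Diego ∩ Omar ∩ Sven ∩ Teo ∩ Imani: 08:25-11:20, 11:45-12:10, 14:35-17:45.
The first common window of at least 25 minutes is 08:25-11:20, so the earliest start is 08:25.

08:25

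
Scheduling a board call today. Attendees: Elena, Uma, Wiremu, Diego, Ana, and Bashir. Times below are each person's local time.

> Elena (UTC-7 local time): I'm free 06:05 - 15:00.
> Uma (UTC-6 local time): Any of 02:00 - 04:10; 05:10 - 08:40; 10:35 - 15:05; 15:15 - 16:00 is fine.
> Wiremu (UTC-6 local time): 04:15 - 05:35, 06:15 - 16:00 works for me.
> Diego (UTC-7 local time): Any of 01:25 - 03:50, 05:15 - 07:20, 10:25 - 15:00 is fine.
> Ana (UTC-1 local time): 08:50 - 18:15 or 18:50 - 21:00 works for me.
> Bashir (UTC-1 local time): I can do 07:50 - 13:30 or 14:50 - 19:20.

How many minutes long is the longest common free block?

Elena in UTC: 13:05-22:00 (add 7h to convert from UTC-7).
Uma in UTC: 08:00-10:10, 11:10-14:40, 16:35-21:05, 21:15-22:00 (add 6h to convert from UTC-6).
Wiremu in UTC: 10:15-11:35, 12:15-22:00 (add 6h to convert from UTC-6).
Diego in UTC: 08:25-10:50, 12:15-14:20, 17:25-22:00 (add 7h to convert from UTC-7).
Ana in UTC: 09:50-19:15, 19:50-22:00 (add 1h to convert from UTC-1).
Bashir in UTC: 08:50-14:30, 15:50-20:20 (add 1h to convert from UTC-1).
Elena ∩ Uma: 13:05-14:40, 16:35-21:05, 21:15-22:00.
Elena ∩ Uma ∩ Wiremu: 13:05-14:40, 16:35-21:05, 21:15-22:00.
Elena ∩ Uma ∩ Wiremu ∩ Diego: 13:05-14:20, 17:25-21:05, 21:15-22:00.
Elena ∩ Uma ∩ Wiremu ∩ Diego ∩ Ana: 13:05-14:20, 17:25-19:15, 19:50-21:05, 21:15-22:00.
Elena ∩ Uma ∩ Wiremu ∩ Diego ∩ Ana ∩ Bashir: 13:05-14:20, 17:25-19:15, 19:50-20:20.
The longest is 17:25-19:15 at 110 minutes.

110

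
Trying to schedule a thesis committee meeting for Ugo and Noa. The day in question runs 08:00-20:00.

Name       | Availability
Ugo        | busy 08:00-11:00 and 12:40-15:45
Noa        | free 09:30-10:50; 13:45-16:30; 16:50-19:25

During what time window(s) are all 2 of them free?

Ugo free: 11:00-12:40, 15:45-20:00 (invert busy blocks within the working day).
Noa free: 09:30-10:50, 13:45-16:30, 16:50-19:25.
Ugo ∩ Noa: 15:45-16:30, 16:50-19:25.

15:45-16:30, 16:50-19:25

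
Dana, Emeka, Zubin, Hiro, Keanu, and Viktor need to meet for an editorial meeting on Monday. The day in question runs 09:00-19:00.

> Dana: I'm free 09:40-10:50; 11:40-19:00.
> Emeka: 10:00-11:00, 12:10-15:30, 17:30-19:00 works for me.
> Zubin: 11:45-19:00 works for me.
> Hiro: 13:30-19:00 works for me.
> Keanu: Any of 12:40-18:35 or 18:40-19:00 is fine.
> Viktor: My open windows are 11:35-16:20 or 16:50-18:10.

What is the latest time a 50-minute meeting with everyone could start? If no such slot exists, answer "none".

14:40

Dana ∩ Emeka: 10:00-10:50, 12:10-15:30, 17:30-19:00.
Dana ∩ Emeka ∩ Zubin: 12:10-15:30, 17:30-19:00.
Dana ∩ Emeka ∩ Zubin ∩ Hiro: 13:30-15:30, 17:30-19:00.
Dana ∩ Emeka ∩ Zubin ∩ Hiro ∩ Keanu: 13:30-15:30, 17:30-18:35, 18:40-19:00.
Dana ∩ Emeka ∩ Zubin ∩ Hiro ∩ Keanu ∩ Viktor: 13:30-15:30, 17:30-18:10.
So the common availability across everyone is 13:30-15:30, 17:30-18:10.
The last common window of at least 50 minutes is 13:30-15:30; a 50-minute meeting can start as late as 14:40 and still end by 15:30.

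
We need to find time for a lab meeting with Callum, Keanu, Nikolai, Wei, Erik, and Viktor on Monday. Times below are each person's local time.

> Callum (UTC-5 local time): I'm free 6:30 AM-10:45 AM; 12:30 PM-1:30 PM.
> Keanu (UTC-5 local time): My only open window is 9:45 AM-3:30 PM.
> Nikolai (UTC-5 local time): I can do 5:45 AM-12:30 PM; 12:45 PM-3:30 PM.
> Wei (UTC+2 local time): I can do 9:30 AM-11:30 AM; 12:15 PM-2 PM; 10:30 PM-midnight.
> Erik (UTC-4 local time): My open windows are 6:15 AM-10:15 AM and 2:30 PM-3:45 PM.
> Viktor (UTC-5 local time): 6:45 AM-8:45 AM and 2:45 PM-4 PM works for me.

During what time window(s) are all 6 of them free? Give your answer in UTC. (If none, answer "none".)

none

Callum in UTC: 11:30-15:45, 17:30-18:30 (add 5h to convert from UTC-5).
Keanu in UTC: 14:45-20:30 (add 5h to convert from UTC-5).
Nikolai in UTC: 10:45-17:30, 17:45-20:30 (add 5h to convert from UTC-5).
Wei in UTC: 07:30-09:30, 10:15-12:00, 20:30-22:00 (subtract 2h to convert from UTC+2).
Erik in UTC: 10:15-14:15, 18:30-19:45 (add 4h to convert from UTC-4).
Viktor in UTC: 11:45-13:45, 19:45-21:00 (add 5h to convert from UTC-5).
Callum ∩ Keanu: 14:45-15:45, 17:30-18:30.
Callum ∩ Keanu ∩ Nikolai: 14:45-15:45, 17:45-18:30.
Callum ∩ Keanu ∩ Nikolai ∩ Wei: ∅.
Callum ∩ Keanu ∩ Nikolai ∩ Wei ∩ Erik: ∅.
Callum ∩ Keanu ∩ Nikolai ∩ Wei ∩ Erik ∩ Viktor: ∅.
There is no time when everyone is free.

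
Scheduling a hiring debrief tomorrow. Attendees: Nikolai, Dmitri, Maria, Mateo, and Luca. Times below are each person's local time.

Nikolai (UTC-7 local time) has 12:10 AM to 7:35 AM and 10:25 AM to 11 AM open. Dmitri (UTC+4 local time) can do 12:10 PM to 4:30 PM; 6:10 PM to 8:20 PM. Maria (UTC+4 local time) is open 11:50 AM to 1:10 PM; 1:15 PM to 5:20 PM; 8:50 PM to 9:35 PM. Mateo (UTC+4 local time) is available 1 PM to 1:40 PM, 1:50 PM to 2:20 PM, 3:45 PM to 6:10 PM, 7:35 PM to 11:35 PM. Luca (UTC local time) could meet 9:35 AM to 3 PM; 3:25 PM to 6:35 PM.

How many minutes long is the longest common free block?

45

Nikolai in UTC: 07:10-14:35, 17:25-18:00 (add 7h to convert from UTC-7).
Dmitri in UTC: 08:10-12:30, 14:10-16:20 (subtract 4h to convert from UTC+4).
Maria in UTC: 07:50-09:10, 09:15-13:20, 16:50-17:35 (subtract 4h to convert from UTC+4).
Mateo in UTC: 09:00-09:40, 09:50-10:20, 11:45-14:10, 15:35-19:35 (subtract 4h to convert from UTC+4).
Luca in UTC: 09:35-15:00, 15:25-18:35.
Nikolai ∩ Dmitri: 08:10-12:30, 14:10-14:35.
Nikolai ∩ Dmitri ∩ Maria: 08:10-09:10, 09:15-12:30.
Nikolai ∩ Dmitri ∩ Maria ∩ Mateo: 09:00-09:10, 09:15-09:40, 09:50-10:20, 11:45-12:30.
Nikolai ∩ Dmitri ∩ Maria ∩ Mateo ∩ Luca: 09:35-09:40, 09:50-10:20, 11:45-12:30.
Those are the intersection windows.
The longest is 11:45-12:30 at 45 minutes.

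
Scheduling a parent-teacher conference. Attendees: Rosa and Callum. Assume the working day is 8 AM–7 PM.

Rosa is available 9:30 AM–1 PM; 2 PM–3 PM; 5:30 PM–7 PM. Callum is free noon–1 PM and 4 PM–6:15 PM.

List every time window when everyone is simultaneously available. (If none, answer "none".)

Rosa ∩ Callum: 12:00-13:00, 17:30-18:15.

12:00-13:00, 17:30-18:15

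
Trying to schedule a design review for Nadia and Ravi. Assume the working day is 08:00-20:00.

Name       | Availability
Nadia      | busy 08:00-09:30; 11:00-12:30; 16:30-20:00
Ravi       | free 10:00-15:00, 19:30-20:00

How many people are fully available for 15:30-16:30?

Nadia free: 09:30-11:00, 12:30-16:30 (invert busy blocks within the working day).
Ravi free: 10:00-15:00, 19:30-20:00.
Nadia can make the full 15:30-16:30 slot — that's 1.

1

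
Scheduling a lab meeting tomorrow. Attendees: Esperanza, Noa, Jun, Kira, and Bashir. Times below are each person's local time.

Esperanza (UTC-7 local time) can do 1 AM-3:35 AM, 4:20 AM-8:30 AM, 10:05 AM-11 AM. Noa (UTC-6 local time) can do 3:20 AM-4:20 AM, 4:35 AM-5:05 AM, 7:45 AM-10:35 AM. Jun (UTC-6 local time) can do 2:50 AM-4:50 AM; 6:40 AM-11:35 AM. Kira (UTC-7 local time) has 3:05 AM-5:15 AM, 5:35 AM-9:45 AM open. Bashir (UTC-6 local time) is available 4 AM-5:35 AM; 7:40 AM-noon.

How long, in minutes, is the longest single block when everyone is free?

Esperanza in UTC: 08:00-10:35, 11:20-15:30, 17:05-18:00 (add 7h to convert from UTC-7).
Noa in UTC: 09:20-10:20, 10:35-11:05, 13:45-16:35 (add 6h to convert from UTC-6).
Jun in UTC: 08:50-10:50, 12:40-17:35 (add 6h to convert from UTC-6).
Kira in UTC: 10:05-12:15, 12:35-16:45 (add 7h to convert from UTC-7).
Bashir in UTC: 10:00-11:35, 13:40-18:00 (add 6h to convert from UTC-6).
Esperanza ∩ Noa: 09:20-10:20, 13:45-15:30.
Esperanza ∩ Noa ∩ Jun: 09:20-10:20, 13:45-15:30.
Esperanza ∩ Noa ∩ Jun ∩ Kira: 10:05-10:20, 13:45-15:30.
Esperanza ∩ Noa ∩ Jun ∩ Kira ∩ Bashir: 10:05-10:20, 13:45-15:30.
The longest is 13:45-15:30 at 105 minutes.

105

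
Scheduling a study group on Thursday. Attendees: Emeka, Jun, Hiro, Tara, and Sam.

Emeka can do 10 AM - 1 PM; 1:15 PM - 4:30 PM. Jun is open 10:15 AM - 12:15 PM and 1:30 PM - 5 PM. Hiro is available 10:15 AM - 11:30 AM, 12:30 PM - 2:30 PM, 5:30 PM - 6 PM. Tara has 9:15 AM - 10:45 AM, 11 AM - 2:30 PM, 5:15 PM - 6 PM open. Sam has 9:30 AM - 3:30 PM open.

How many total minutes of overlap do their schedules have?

120

Emeka ∩ Jun: 10:15-12:15, 13:30-16:30.
Emeka ∩ Jun ∩ Hiro: 10:15-11:30, 13:30-14:30.
Emeka ∩ Jun ∩ Hiro ∩ Tara: 10:15-10:45, 11:00-11:30, 13:30-14:30.
Emeka ∩ Jun ∩ Hiro ∩ Tara ∩ Sam: 10:15-10:45, 11:00-11:30, 13:30-14:30.
Those are the intersection windows.
Summing the common windows: 30 + 30 + 60 = 120 minutes.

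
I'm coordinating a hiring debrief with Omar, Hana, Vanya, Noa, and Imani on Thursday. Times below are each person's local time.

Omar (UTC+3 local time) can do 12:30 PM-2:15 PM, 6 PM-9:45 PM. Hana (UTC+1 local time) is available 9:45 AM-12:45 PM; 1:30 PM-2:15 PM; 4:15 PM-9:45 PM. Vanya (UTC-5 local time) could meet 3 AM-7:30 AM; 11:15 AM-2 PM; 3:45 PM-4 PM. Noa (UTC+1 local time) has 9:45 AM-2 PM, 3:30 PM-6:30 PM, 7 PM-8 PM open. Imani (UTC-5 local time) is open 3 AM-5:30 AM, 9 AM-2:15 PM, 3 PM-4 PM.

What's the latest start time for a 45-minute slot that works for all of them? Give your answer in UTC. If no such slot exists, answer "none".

18:00

Omar in UTC: 09:30-11:15, 15:00-18:45 (subtract 3h to convert from UTC+3).
Hana in UTC: 08:45-11:45, 12:30-13:15, 15:15-20:45 (subtract 1h to convert from UTC+1).
Vanya in UTC: 08:00-12:30, 16:15-19:00, 20:45-21:00 (add 5h to convert from UTC-5).
Noa in UTC: 08:45-13:00, 14:30-17:30, 18:00-19:00 (subtract 1h to convert from UTC+1).
Imani in UTC: 08:00-10:30, 14:00-19:15, 20:00-21:00 (add 5h to convert from UTC-5).
Omar ∩ Hana: 09:30-11:15, 15:15-18:45.
Omar ∩ Hana ∩ Vanya: 09:30-11:15, 16:15-18:45.
Omar ∩ Hana ∩ Vanya ∩ Noa: 09:30-11:15, 16:15-17:30, 18:00-18:45.
Omar ∩ Hana ∩ Vanya ∩ Noa ∩ Imani: 09:30-10:30, 16:15-17:30, 18:00-18:45.
So the common availability across everyone is 09:30-10:30, 16:15-17:30, 18:00-18:45.
The last common window of at least 45 minutes is 18:00-18:45; a 45-minute meeting can start as late as 18:00 and still end by 18:45.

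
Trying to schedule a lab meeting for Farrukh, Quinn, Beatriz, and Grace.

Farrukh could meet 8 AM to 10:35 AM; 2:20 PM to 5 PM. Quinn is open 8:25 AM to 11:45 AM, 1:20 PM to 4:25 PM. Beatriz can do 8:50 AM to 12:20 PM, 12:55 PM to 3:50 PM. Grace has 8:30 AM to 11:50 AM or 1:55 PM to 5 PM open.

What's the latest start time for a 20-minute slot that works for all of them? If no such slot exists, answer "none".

15:30

Farrukh ∩ Quinn: 08:25-10:35, 14:20-16:25.
Farrukh ∩ Quinn ∩ Beatriz: 08:50-10:35, 14:20-15:50.
Farrukh ∩ Quinn ∩ Beatriz ∩ Grace: 08:50-10:35, 14:20-15:50.
The last common window of at least 20 minutes is 14:20-15:50; a 20-minute meeting can start as late as 15:30 and still end by 15:50.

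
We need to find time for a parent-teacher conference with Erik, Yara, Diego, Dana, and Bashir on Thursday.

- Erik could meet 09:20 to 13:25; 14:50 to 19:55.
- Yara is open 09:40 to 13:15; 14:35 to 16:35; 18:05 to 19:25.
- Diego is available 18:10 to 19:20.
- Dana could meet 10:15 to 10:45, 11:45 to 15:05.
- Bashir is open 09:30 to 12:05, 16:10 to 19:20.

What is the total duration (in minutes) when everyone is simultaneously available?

Erik ∩ Yara: 09:40-13:15, 14:50-16:35, 18:05-19:25.
Erik ∩ Yara ∩ Diego: 18:10-19:20.
Erik ∩ Yara ∩ Diego ∩ Dana: ∅.
Erik ∩ Yara ∩ Diego ∩ Dana ∩ Bashir: ∅.
There is no time when everyone is free.
There is no common window, so the total is 0 minutes.

0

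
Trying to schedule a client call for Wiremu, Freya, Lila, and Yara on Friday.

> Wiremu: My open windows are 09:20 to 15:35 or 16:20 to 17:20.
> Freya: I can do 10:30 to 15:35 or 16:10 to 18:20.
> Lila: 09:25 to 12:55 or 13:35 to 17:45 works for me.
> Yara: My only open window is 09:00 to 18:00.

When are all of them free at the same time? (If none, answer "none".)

10:30-12:55, 13:35-15:35, 16:20-17:20

Wiremu ∩ Freya: 10:30-15:35, 16:20-17:20.
Wiremu ∩ Freya ∩ Lila: 10:30-12:55, 13:35-15:35, 16:20-17:20.
Wiremu ∩ Freya ∩ Lila ∩ Yara: 10:30-12:55, 13:35-15:35, 16:20-17:20.
So the common availability across everyone is 10:30-12:55, 13:35-15:35, 16:20-17:20.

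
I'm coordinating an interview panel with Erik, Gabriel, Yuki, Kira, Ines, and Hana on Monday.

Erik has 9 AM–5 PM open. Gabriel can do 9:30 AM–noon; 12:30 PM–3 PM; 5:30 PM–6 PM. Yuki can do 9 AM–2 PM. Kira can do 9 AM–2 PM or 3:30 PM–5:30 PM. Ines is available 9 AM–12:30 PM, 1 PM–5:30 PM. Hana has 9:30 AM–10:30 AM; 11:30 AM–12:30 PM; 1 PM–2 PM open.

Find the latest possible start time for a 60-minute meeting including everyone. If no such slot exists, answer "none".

13:00

Erik ∩ Gabriel: 09:30-12:00, 12:30-15:00.
Erik ∩ Gabriel ∩ Yuki: 09:30-12:00, 12:30-14:00.
Erik ∩ Gabriel ∩ Yuki ∩ Kira: 09:30-12:00, 12:30-14:00.
Erik ∩ Gabriel ∩ Yuki ∩ Kira ∩ Ines: 09:30-12:00, 13:00-14:00.
Erik ∩ Gabriel ∩ Yuki ∩ Kira ∩ Ines ∩ Hana: 09:30-10:30, 11:30-12:00, 13:00-14:00.
The last common window of at least 60 minutes is 13:00-14:00; a 60-minute meeting can start as late as 13:00 and still end by 14:00.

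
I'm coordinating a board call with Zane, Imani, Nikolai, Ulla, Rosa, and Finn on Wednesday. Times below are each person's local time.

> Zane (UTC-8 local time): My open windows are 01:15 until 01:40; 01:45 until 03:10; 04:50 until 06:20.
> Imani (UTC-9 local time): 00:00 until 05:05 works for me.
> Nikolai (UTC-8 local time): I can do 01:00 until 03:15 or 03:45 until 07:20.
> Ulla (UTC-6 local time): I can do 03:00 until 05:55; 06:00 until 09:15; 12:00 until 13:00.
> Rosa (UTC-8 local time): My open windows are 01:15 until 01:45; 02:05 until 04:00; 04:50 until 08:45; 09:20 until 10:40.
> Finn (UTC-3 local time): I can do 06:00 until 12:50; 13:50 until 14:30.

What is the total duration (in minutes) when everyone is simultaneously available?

Zane in UTC: 09:15-09:40, 09:45-11:10, 12:50-14:20 (add 8h to convert from UTC-8).
Imani in UTC: 09:00-14:05 (add 9h to convert from UTC-9).
Nikolai in UTC: 09:00-11:15, 11:45-15:20 (add 8h to convert from UTC-8).
Ulla in UTC: 09:00-11:55, 12:00-15:15, 18:00-19:00 (add 6h to convert from UTC-6).
Rosa in UTC: 09:15-09:45, 10:05-12:00, 12:50-16:45, 17:20-18:40 (add 8h to convert from UTC-8).
Finn in UTC: 09:00-15:50, 16:50-17:30 (add 3h to convert from UTC-3).
Zane ∩ Imani: 09:15-09:40, 09:45-11:10, 12:50-14:05.
Zane ∩ Imani ∩ Nikolai: 09:15-09:40, 09:45-11:10, 12:50-14:05.
Zane ∩ Imani ∩ Nikolai ∩ Ulla: 09:15-09:40, 09:45-11:10, 12:50-14:05.
Zane ∩ Imani ∩ Nikolai ∩ Ulla ∩ Rosa: 09:15-09:40, 10:05-11:10, 12:50-14:05.
Zane ∩ Imani ∩ Nikolai ∩ Ulla ∩ Rosa ∩ Finn: 09:15-09:40, 10:05-11:10, 12:50-14:05.
So the common availability across everyone is 09:15-09:40, 10:05-11:10, 12:50-14:05.
Summing the common windows: 25 + 65 + 75 = 165 minutes.

165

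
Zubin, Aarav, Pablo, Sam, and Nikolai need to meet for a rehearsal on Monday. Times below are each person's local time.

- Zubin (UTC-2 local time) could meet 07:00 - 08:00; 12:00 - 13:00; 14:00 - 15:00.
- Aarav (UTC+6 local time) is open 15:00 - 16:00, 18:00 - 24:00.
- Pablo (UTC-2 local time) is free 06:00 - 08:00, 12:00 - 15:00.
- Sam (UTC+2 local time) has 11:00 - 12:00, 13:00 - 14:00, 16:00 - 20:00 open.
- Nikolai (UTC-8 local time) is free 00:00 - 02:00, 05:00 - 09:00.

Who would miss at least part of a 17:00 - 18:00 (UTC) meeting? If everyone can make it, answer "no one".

Nikolai, Pablo, Zubin

Zubin in UTC: 09:00-10:00, 14:00-15:00, 16:00-17:00 (add 2h to convert from UTC-2).
Aarav in UTC: 09:00-10:00, 12:00-18:00 (subtract 6h to convert from UTC+6).
Pablo in UTC: 08:00-10:00, 14:00-17:00 (add 2h to convert from UTC-2).
Sam in UTC: 09:00-10:00, 11:00-12:00, 14:00-18:00 (subtract 2h to convert from UTC+2).
Nikolai in UTC: 08:00-10:00, 13:00-17:00 (add 8h to convert from UTC-8).
Zubin: not fully free for 17:00-18:00. Aarav: free for 17:00-18:00. Pablo: not fully free for 17:00-18:00. Sam: free for 17:00-18:00. Nikolai: not fully free for 17:00-18:00.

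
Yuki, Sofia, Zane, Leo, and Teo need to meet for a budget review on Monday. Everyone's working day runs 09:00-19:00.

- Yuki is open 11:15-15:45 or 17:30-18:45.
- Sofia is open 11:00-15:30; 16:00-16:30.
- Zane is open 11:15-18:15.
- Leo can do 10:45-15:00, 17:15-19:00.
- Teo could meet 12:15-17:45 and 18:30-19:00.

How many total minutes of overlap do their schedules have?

Yuki ∩ Sofia: 11:15-15:30.
Yuki ∩ Sofia ∩ Zane: 11:15-15:30.
Yuki ∩ Sofia ∩ Zane ∩ Leo: 11:15-15:00.
Yuki ∩ Sofia ∩ Zane ∩ Leo ∩ Teo: 12:15-15:00.
Those are the intersection windows.
That's a single block of 165 minutes.

165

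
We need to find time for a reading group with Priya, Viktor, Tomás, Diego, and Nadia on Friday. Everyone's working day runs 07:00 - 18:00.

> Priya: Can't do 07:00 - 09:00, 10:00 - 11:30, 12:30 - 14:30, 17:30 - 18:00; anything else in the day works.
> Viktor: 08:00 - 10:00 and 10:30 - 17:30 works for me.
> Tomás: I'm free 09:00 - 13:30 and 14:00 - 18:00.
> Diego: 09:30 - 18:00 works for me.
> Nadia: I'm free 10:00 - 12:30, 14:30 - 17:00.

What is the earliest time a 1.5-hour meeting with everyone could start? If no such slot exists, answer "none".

Priya free: 09:00-10:00, 11:30-12:30, 14:30-17:30 (invert busy blocks within the working day).
Viktor free: 08:00-10:00, 10:30-17:30.
Tomás free: 09:00-13:30, 14:00-18:00.
Diego free: 09:30-18:00.
Nadia free: 10:00-12:30, 14:30-17:00.
Priya ∩ Viktor: 09:00-10:00, 11:30-12:30, 14:30-17:30.
Priya ∩ Viktor ∩ Tomás: 09:00-10:00, 11:30-12:30, 14:30-17:30.
Priya ∩ Viktor ∩ Tomás ∩ Diego: 09:30-10:00, 11:30-12:30, 14:30-17:30.
Priya ∩ Viktor ∩ Tomás ∩ Diego ∩ Nadia: 11:30-12:30, 14:30-17:00.
Those are the intersection windows.
The first common window of at least 90 minutes is 14:30-17:00, so the earliest start is 14:30.

14:30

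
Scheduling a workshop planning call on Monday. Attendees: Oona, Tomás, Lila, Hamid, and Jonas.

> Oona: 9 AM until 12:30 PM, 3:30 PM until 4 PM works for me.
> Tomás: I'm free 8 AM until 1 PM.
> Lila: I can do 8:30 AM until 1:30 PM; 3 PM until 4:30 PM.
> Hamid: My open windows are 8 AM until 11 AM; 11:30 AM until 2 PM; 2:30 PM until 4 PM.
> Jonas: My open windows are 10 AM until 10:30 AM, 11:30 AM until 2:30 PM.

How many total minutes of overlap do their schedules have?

90

Oona ∩ Tomás: 09:00-12:30.
Oona ∩ Tomás ∩ Lila: 09:00-12:30.
Oona ∩ Tomás ∩ Lila ∩ Hamid: 09:00-11:00, 11:30-12:30.
Oona ∩ Tomás ∩ Lila ∩ Hamid ∩ Jonas: 10:00-10:30, 11:30-12:30.
Summing the common windows: 30 + 60 = 90 minutes.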